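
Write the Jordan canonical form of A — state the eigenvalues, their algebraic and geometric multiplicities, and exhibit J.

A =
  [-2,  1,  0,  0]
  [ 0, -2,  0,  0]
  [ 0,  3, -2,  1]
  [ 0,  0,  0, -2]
J_2(-2) ⊕ J_2(-2)

The characteristic polynomial is
  det(x·I − A) = x^4 + 8*x^3 + 24*x^2 + 32*x + 16 = (x + 2)^4

Eigenvalues and multiplicities (the geometric multiplicity of λ is n − rank(A − λI), which equals the number of Jordan blocks for λ):
  λ = -2: algebraic multiplicity = 4, geometric multiplicity = 2

Determining the block sizes for each eigenvalue:
  λ = -2: with am = 4 and gm = 2, the partition is not yet determined (e.g. several partitions of 4 into 2 parts exist). Let N = A − (-2)·I. Computing rank(N^1) = 2, rank(N^2) = 0; the number of blocks of size ≥ j is rank(N^{j−1}) − rank(N^j), giving [2, 2]. So we have 2 block(s) of size 2 → block sizes [2, 2]

Assembling the blocks gives a Jordan form
J =
  [-2,  1,  0,  0]
  [ 0, -2,  0,  0]
  [ 0,  0, -2,  1]
  [ 0,  0,  0, -2]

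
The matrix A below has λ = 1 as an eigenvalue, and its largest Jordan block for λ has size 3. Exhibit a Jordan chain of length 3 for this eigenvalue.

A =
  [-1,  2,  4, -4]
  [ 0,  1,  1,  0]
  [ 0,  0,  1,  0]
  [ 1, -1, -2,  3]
A Jordan chain for λ = 1 of length 3:
v_1 = (2, 0, 0, -1)ᵀ
v_2 = (4, 1, 0, -2)ᵀ
v_3 = (0, 0, 1, 0)ᵀ

Let N = A − (1)·I. We want v_3 with N^3 v_3 = 0 but N^2 v_3 ≠ 0; then v_{j-1} := N · v_j for j = 3, …, 2.

Pick v_3 = (0, 0, 1, 0)ᵀ.
Then v_2 = N · v_3 = (4, 1, 0, -2)ᵀ.
Then v_1 = N · v_2 = (2, 0, 0, -1)ᵀ.

Sanity check: (A − (1)·I) v_1 = (0, 0, 0, 0)ᵀ = 0. ✓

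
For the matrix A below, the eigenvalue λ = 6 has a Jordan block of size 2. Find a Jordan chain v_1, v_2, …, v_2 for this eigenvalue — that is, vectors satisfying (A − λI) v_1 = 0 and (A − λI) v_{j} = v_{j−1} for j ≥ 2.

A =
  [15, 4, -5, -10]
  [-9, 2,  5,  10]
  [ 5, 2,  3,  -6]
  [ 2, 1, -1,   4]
A Jordan chain for λ = 6 of length 2:
v_1 = (9, -9, 5, 2)ᵀ
v_2 = (1, 0, 0, 0)ᵀ

Let N = A − (6)·I. We want v_2 with N^2 v_2 = 0 but N^1 v_2 ≠ 0; then v_{j-1} := N · v_j for j = 2, …, 2.

Pick v_2 = (1, 0, 0, 0)ᵀ.
Then v_1 = N · v_2 = (9, -9, 5, 2)ᵀ.

Sanity check: (A − (6)·I) v_1 = (0, 0, 0, 0)ᵀ = 0. ✓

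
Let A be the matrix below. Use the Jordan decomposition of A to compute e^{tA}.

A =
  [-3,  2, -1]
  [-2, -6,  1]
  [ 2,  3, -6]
e^{tA} =
  [-t^2*exp(-5*t) + 2*t*exp(-5*t) + exp(-5*t), -t^2*exp(-5*t)/2 + 2*t*exp(-5*t), t^2*exp(-5*t)/2 - t*exp(-5*t)]
  [-2*t*exp(-5*t), -t*exp(-5*t) + exp(-5*t), t*exp(-5*t)]
  [-2*t^2*exp(-5*t) + 2*t*exp(-5*t), -t^2*exp(-5*t) + 3*t*exp(-5*t), t^2*exp(-5*t) - t*exp(-5*t) + exp(-5*t)]

Strategy: write A = P · J · P⁻¹ where J is a Jordan canonical form, so e^{tA} = P · e^{tJ} · P⁻¹, and e^{tJ} can be computed block-by-block.

A has Jordan form
J =
  [-5,  1,  0]
  [ 0, -5,  1]
  [ 0,  0, -5]
(up to reordering of blocks).

Per-block formulas:
  For a 3×3 Jordan block J_3(-5): exp(t · J_3(-5)) = e^(-5t)·(I + t·N + (t^2/2)·N^2), where N is the 3×3 nilpotent shift.

After assembling e^{tJ} and conjugating by P, we get:

e^{tA} =
  [-t^2*exp(-5*t) + 2*t*exp(-5*t) + exp(-5*t), -t^2*exp(-5*t)/2 + 2*t*exp(-5*t), t^2*exp(-5*t)/2 - t*exp(-5*t)]
  [-2*t*exp(-5*t), -t*exp(-5*t) + exp(-5*t), t*exp(-5*t)]
  [-2*t^2*exp(-5*t) + 2*t*exp(-5*t), -t^2*exp(-5*t) + 3*t*exp(-5*t), t^2*exp(-5*t) - t*exp(-5*t) + exp(-5*t)]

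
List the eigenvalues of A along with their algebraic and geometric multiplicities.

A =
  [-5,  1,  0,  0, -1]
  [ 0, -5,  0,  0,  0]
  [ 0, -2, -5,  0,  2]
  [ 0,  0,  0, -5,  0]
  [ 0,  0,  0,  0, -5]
λ = -5: alg = 5, geom = 4

Step 1 — factor the characteristic polynomial to read off the algebraic multiplicities:
  χ_A(x) = (x + 5)^5

Step 2 — compute geometric multiplicities via the rank-nullity identity g(λ) = n − rank(A − λI):
  rank(A − (-5)·I) = 1, so dim ker(A − (-5)·I) = n − 1 = 4

Summary:
  λ = -5: algebraic multiplicity = 5, geometric multiplicity = 4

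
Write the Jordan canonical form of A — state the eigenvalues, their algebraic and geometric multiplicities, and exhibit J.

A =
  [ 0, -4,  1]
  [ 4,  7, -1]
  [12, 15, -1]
J_3(2)

The characteristic polynomial is
  det(x·I − A) = x^3 - 6*x^2 + 12*x - 8 = (x - 2)^3

Eigenvalues and multiplicities (the geometric multiplicity of λ is n − rank(A − λI), which equals the number of Jordan blocks for λ):
  λ = 2: algebraic multiplicity = 3, geometric multiplicity = 1

Determining the block sizes for each eigenvalue:
  λ = 2: one block (gm = 1), so the single block has size am = 3 → block sizes [3]

Assembling the blocks gives a Jordan form
J =
  [2, 1, 0]
  [0, 2, 1]
  [0, 0, 2]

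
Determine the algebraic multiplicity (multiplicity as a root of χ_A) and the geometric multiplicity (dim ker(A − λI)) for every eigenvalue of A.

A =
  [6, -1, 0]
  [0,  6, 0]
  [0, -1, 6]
λ = 6: alg = 3, geom = 2

Step 1 — factor the characteristic polynomial to read off the algebraic multiplicities:
  χ_A(x) = (x - 6)^3

Step 2 — compute geometric multiplicities via the rank-nullity identity g(λ) = n − rank(A − λI):
  rank(A − (6)·I) = 1, so dim ker(A − (6)·I) = n − 1 = 2

Summary:
  λ = 6: algebraic multiplicity = 3, geometric multiplicity = 2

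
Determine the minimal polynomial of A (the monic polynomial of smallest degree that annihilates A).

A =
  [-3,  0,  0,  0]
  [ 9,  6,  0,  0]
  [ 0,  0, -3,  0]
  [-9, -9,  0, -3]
x^2 - 3*x - 18

The characteristic polynomial is χ_A(x) = (x - 6)*(x + 3)^3, so the eigenvalues are known. The minimal polynomial is
  m_A(x) = Π_λ (x − λ)^{k_λ}
where k_λ is the size of the *largest* Jordan block for λ (equivalently, the smallest k with (A − λI)^k v = 0 for every generalised eigenvector v of λ).

  λ = -3: largest Jordan block has size 1, contributing (x + 3)
  λ = 6: largest Jordan block has size 1, contributing (x − 6)

So m_A(x) = (x - 6)*(x + 3) = x^2 - 3*x - 18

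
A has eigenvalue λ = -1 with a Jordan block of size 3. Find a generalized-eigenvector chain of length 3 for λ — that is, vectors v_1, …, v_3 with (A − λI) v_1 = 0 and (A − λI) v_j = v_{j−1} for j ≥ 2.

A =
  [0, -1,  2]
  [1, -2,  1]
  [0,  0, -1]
A Jordan chain for λ = -1 of length 3:
v_1 = (1, 1, 0)ᵀ
v_2 = (2, 1, 0)ᵀ
v_3 = (0, 0, 1)ᵀ

Let N = A − (-1)·I. We want v_3 with N^3 v_3 = 0 but N^2 v_3 ≠ 0; then v_{j-1} := N · v_j for j = 3, …, 2.

Pick v_3 = (0, 0, 1)ᵀ.
Then v_2 = N · v_3 = (2, 1, 0)ᵀ.
Then v_1 = N · v_2 = (1, 1, 0)ᵀ.

Sanity check: (A − (-1)·I) v_1 = (0, 0, 0)ᵀ = 0. ✓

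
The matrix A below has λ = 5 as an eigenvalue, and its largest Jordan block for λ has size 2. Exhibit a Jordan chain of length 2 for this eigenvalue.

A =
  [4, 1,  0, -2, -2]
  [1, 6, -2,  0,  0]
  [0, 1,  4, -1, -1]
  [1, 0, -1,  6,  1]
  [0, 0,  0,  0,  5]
A Jordan chain for λ = 5 of length 2:
v_1 = (-1, 1, 0, 1, 0)ᵀ
v_2 = (1, 0, 0, 0, 0)ᵀ

Let N = A − (5)·I. We want v_2 with N^2 v_2 = 0 but N^1 v_2 ≠ 0; then v_{j-1} := N · v_j for j = 2, …, 2.

Pick v_2 = (1, 0, 0, 0, 0)ᵀ.
Then v_1 = N · v_2 = (-1, 1, 0, 1, 0)ᵀ.

Sanity check: (A − (5)·I) v_1 = (0, 0, 0, 0, 0)ᵀ = 0. ✓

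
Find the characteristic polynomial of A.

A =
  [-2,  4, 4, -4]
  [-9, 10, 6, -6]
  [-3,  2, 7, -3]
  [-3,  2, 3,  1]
x^4 - 16*x^3 + 96*x^2 - 256*x + 256

Expanding det(x·I − A) (e.g. by cofactor expansion or by noting that A is similar to its Jordan form J, which has the same characteristic polynomial as A) gives
  χ_A(x) = x^4 - 16*x^3 + 96*x^2 - 256*x + 256
which factors as (x - 4)^4. The eigenvalues (with algebraic multiplicities) are λ = 4 with multiplicity 4.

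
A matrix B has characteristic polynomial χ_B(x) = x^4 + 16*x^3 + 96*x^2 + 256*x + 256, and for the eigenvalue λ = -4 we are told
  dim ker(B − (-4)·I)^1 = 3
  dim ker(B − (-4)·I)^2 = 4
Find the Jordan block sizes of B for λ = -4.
Block sizes for λ = -4: [2, 1, 1]

From the dimensions of kernels of powers, the number of Jordan blocks of size at least j is d_j − d_{j−1} where d_j = dim ker(N^j) (with d_0 = 0). Computing the differences gives [3, 1].
The number of blocks of size exactly k is (#blocks of size ≥ k) − (#blocks of size ≥ k + 1), so the partition is: 2 block(s) of size 1, 1 block(s) of size 2.
In nonincreasing order the block sizes are [2, 1, 1].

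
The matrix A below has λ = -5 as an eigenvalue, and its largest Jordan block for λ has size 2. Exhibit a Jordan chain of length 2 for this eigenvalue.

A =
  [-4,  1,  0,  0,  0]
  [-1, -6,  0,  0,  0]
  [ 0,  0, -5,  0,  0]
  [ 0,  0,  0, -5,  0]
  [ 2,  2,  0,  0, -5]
A Jordan chain for λ = -5 of length 2:
v_1 = (1, -1, 0, 0, 2)ᵀ
v_2 = (1, 0, 0, 0, 0)ᵀ

Let N = A − (-5)·I. We want v_2 with N^2 v_2 = 0 but N^1 v_2 ≠ 0; then v_{j-1} := N · v_j for j = 2, …, 2.

Pick v_2 = (1, 0, 0, 0, 0)ᵀ.
Then v_1 = N · v_2 = (1, -1, 0, 0, 2)ᵀ.

Sanity check: (A − (-5)·I) v_1 = (0, 0, 0, 0, 0)ᵀ = 0. ✓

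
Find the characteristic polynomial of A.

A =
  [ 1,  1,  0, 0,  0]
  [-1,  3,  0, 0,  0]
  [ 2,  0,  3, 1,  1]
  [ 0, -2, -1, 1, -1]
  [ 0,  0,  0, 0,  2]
x^5 - 10*x^4 + 40*x^3 - 80*x^2 + 80*x - 32

Expanding det(x·I − A) (e.g. by cofactor expansion or by noting that A is similar to its Jordan form J, which has the same characteristic polynomial as A) gives
  χ_A(x) = x^5 - 10*x^4 + 40*x^3 - 80*x^2 + 80*x - 32
which factors as (x - 2)^5. The eigenvalues (with algebraic multiplicities) are λ = 2 with multiplicity 5.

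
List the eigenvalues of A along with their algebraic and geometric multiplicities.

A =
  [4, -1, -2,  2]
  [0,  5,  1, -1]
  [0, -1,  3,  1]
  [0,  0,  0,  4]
λ = 4: alg = 4, geom = 2

Step 1 — factor the characteristic polynomial to read off the algebraic multiplicities:
  χ_A(x) = (x - 4)^4

Step 2 — compute geometric multiplicities via the rank-nullity identity g(λ) = n − rank(A − λI):
  rank(A − (4)·I) = 2, so dim ker(A − (4)·I) = n − 2 = 2

Summary:
  λ = 4: algebraic multiplicity = 4, geometric multiplicity = 2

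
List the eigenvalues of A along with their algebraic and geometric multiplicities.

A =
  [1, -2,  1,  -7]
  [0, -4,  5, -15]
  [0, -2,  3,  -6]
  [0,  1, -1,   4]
λ = 1: alg = 4, geom = 2

Step 1 — factor the characteristic polynomial to read off the algebraic multiplicities:
  χ_A(x) = (x - 1)^4

Step 2 — compute geometric multiplicities via the rank-nullity identity g(λ) = n − rank(A − λI):
  rank(A − (1)·I) = 2, so dim ker(A − (1)·I) = n − 2 = 2

Summary:
  λ = 1: algebraic multiplicity = 4, geometric multiplicity = 2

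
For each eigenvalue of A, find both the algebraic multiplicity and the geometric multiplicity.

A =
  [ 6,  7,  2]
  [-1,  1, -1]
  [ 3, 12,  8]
λ = 5: alg = 3, geom = 1

Step 1 — factor the characteristic polynomial to read off the algebraic multiplicities:
  χ_A(x) = (x - 5)^3

Step 2 — compute geometric multiplicities via the rank-nullity identity g(λ) = n − rank(A − λI):
  rank(A − (5)·I) = 2, so dim ker(A − (5)·I) = n − 2 = 1

Summary:
  λ = 5: algebraic multiplicity = 3, geometric multiplicity = 1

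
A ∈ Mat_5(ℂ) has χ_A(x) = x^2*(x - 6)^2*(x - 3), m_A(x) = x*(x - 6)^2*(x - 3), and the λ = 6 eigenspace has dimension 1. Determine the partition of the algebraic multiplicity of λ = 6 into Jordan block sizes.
Block sizes for λ = 6: [2]

Step 1 — from the characteristic polynomial, algebraic multiplicity of λ = 6 is 2. From dim ker(A − (6)·I) = 1, there are exactly 1 Jordan blocks for λ = 6.
Step 2 — from the minimal polynomial, the factor (x − 6)^2 tells us the largest block for λ = 6 has size 2.
Step 3 — with total size 2, 1 blocks, and largest block 2, the block sizes (in nonincreasing order) are [2].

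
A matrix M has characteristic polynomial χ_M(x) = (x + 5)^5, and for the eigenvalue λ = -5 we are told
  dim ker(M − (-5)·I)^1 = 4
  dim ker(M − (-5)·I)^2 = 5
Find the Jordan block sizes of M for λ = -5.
Block sizes for λ = -5: [2, 1, 1, 1]

From the dimensions of kernels of powers, the number of Jordan blocks of size at least j is d_j − d_{j−1} where d_j = dim ker(N^j) (with d_0 = 0). Computing the differences gives [4, 1].
The number of blocks of size exactly k is (#blocks of size ≥ k) − (#blocks of size ≥ k + 1), so the partition is: 3 block(s) of size 1, 1 block(s) of size 2.
In nonincreasing order the block sizes are [2, 1, 1, 1].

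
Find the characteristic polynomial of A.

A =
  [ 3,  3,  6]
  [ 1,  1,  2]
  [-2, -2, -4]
x^3

Expanding det(x·I − A) (e.g. by cofactor expansion or by noting that A is similar to its Jordan form J, which has the same characteristic polynomial as A) gives
  χ_A(x) = x^3
which factors as x^3. The eigenvalues (with algebraic multiplicities) are λ = 0 with multiplicity 3.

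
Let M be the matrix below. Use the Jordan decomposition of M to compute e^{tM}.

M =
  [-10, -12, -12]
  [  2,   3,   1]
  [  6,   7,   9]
e^{tM} =
  [-2*exp(2*t) + 3*exp(-2*t), -3*exp(2*t) + 3*exp(-2*t), -3*exp(2*t) + 3*exp(-2*t)]
  [-2*t*exp(2*t) + exp(2*t) - exp(-2*t), -3*t*exp(2*t) + 2*exp(2*t) - exp(-2*t), -3*t*exp(2*t) + exp(2*t) - exp(-2*t)]
  [2*t*exp(2*t) + exp(2*t) - exp(-2*t), 3*t*exp(2*t) + exp(2*t) - exp(-2*t), 3*t*exp(2*t) + 2*exp(2*t) - exp(-2*t)]

Strategy: write M = P · J · P⁻¹ where J is a Jordan canonical form, so e^{tM} = P · e^{tJ} · P⁻¹, and e^{tJ} can be computed block-by-block.

M has Jordan form
J =
  [-2, 0, 0]
  [ 0, 2, 1]
  [ 0, 0, 2]
(up to reordering of blocks).

Per-block formulas:
  For a 2×2 Jordan block J_2(2): exp(t · J_2(2)) = e^(2t)·(I + t·N), where N is the 2×2 nilpotent shift.
  For a 1×1 block at λ = -2: exp(t · [-2]) = [e^(-2t)].

After assembling e^{tJ} and conjugating by P, we get:

e^{tM} =
  [-2*exp(2*t) + 3*exp(-2*t), -3*exp(2*t) + 3*exp(-2*t), -3*exp(2*t) + 3*exp(-2*t)]
  [-2*t*exp(2*t) + exp(2*t) - exp(-2*t), -3*t*exp(2*t) + 2*exp(2*t) - exp(-2*t), -3*t*exp(2*t) + exp(2*t) - exp(-2*t)]
  [2*t*exp(2*t) + exp(2*t) - exp(-2*t), 3*t*exp(2*t) + exp(2*t) - exp(-2*t), 3*t*exp(2*t) + 2*exp(2*t) - exp(-2*t)]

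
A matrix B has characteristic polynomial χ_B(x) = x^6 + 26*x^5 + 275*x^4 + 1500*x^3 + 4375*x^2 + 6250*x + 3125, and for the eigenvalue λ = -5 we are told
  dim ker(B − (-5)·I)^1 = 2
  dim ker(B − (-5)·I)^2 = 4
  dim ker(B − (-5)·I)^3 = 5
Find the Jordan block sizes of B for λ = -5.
Block sizes for λ = -5: [3, 2]

From the dimensions of kernels of powers, the number of Jordan blocks of size at least j is d_j − d_{j−1} where d_j = dim ker(N^j) (with d_0 = 0). Computing the differences gives [2, 2, 1].
The number of blocks of size exactly k is (#blocks of size ≥ k) − (#blocks of size ≥ k + 1), so the partition is: 1 block(s) of size 2, 1 block(s) of size 3.
In nonincreasing order the block sizes are [3, 2].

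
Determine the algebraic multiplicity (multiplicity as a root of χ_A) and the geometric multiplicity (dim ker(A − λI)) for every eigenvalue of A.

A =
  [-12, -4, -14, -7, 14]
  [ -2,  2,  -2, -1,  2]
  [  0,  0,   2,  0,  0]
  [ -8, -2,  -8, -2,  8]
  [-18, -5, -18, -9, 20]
λ = 2: alg = 5, geom = 3

Step 1 — factor the characteristic polynomial to read off the algebraic multiplicities:
  χ_A(x) = (x - 2)^5

Step 2 — compute geometric multiplicities via the rank-nullity identity g(λ) = n − rank(A − λI):
  rank(A − (2)·I) = 2, so dim ker(A − (2)·I) = n − 2 = 3

Summary:
  λ = 2: algebraic multiplicity = 5, geometric multiplicity = 3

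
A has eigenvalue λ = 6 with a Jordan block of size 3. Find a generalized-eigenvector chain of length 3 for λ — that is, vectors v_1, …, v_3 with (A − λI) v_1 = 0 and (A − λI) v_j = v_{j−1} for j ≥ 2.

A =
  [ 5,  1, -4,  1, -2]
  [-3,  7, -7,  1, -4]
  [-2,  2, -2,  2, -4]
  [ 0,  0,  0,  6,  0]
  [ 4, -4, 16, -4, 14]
A Jordan chain for λ = 6 of length 3:
v_1 = (-2, -2, -4, 0, 8)ᵀ
v_2 = (-1, -3, -2, 0, 4)ᵀ
v_3 = (1, 0, 0, 0, 0)ᵀ

Let N = A − (6)·I. We want v_3 with N^3 v_3 = 0 but N^2 v_3 ≠ 0; then v_{j-1} := N · v_j for j = 3, …, 2.

Pick v_3 = (1, 0, 0, 0, 0)ᵀ.
Then v_2 = N · v_3 = (-1, -3, -2, 0, 4)ᵀ.
Then v_1 = N · v_2 = (-2, -2, -4, 0, 8)ᵀ.

Sanity check: (A − (6)·I) v_1 = (0, 0, 0, 0, 0)ᵀ = 0. ✓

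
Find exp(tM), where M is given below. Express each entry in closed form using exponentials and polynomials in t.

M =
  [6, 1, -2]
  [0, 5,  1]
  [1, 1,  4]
e^{tM} =
  [-t^2*exp(5*t)/2 + t*exp(5*t) + exp(5*t), -t^2*exp(5*t)/2 + t*exp(5*t), t^2*exp(5*t)/2 - 2*t*exp(5*t)]
  [t^2*exp(5*t)/2, t^2*exp(5*t)/2 + exp(5*t), -t^2*exp(5*t)/2 + t*exp(5*t)]
  [t*exp(5*t), t*exp(5*t), -t*exp(5*t) + exp(5*t)]

Strategy: write M = P · J · P⁻¹ where J is a Jordan canonical form, so e^{tM} = P · e^{tJ} · P⁻¹, and e^{tJ} can be computed block-by-block.

M has Jordan form
J =
  [5, 1, 0]
  [0, 5, 1]
  [0, 0, 5]
(up to reordering of blocks).

Per-block formulas:
  For a 3×3 Jordan block J_3(5): exp(t · J_3(5)) = e^(5t)·(I + t·N + (t^2/2)·N^2), where N is the 3×3 nilpotent shift.

After assembling e^{tJ} and conjugating by P, we get:

e^{tM} =
  [-t^2*exp(5*t)/2 + t*exp(5*t) + exp(5*t), -t^2*exp(5*t)/2 + t*exp(5*t), t^2*exp(5*t)/2 - 2*t*exp(5*t)]
  [t^2*exp(5*t)/2, t^2*exp(5*t)/2 + exp(5*t), -t^2*exp(5*t)/2 + t*exp(5*t)]
  [t*exp(5*t), t*exp(5*t), -t*exp(5*t) + exp(5*t)]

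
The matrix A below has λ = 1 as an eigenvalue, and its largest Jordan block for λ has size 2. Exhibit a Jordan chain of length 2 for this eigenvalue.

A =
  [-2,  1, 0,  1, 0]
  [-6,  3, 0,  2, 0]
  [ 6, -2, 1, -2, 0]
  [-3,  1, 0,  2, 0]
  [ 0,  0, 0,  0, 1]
A Jordan chain for λ = 1 of length 2:
v_1 = (-3, -6, 6, -3, 0)ᵀ
v_2 = (1, 0, 0, 0, 0)ᵀ

Let N = A − (1)·I. We want v_2 with N^2 v_2 = 0 but N^1 v_2 ≠ 0; then v_{j-1} := N · v_j for j = 2, …, 2.

Pick v_2 = (1, 0, 0, 0, 0)ᵀ.
Then v_1 = N · v_2 = (-3, -6, 6, -3, 0)ᵀ.

Sanity check: (A − (1)·I) v_1 = (0, 0, 0, 0, 0)ᵀ = 0. ✓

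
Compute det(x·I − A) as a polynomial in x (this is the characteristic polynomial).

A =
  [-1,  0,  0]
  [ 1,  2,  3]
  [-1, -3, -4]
x^3 + 3*x^2 + 3*x + 1

Expanding det(x·I − A) (e.g. by cofactor expansion or by noting that A is similar to its Jordan form J, which has the same characteristic polynomial as A) gives
  χ_A(x) = x^3 + 3*x^2 + 3*x + 1
which factors as (x + 1)^3. The eigenvalues (with algebraic multiplicities) are λ = -1 with multiplicity 3.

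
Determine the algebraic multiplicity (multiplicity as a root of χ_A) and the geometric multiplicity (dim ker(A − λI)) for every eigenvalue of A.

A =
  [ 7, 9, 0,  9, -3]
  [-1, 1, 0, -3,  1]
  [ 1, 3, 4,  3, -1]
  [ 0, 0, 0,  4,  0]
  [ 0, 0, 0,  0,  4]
λ = 4: alg = 5, geom = 4

Step 1 — factor the characteristic polynomial to read off the algebraic multiplicities:
  χ_A(x) = (x - 4)^5

Step 2 — compute geometric multiplicities via the rank-nullity identity g(λ) = n − rank(A − λI):
  rank(A − (4)·I) = 1, so dim ker(A − (4)·I) = n − 1 = 4

Summary:
  λ = 4: algebraic multiplicity = 5, geometric multiplicity = 4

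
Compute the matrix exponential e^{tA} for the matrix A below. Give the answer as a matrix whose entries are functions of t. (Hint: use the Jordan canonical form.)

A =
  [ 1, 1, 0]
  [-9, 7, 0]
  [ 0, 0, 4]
e^{tA} =
  [-3*t*exp(4*t) + exp(4*t), t*exp(4*t), 0]
  [-9*t*exp(4*t), 3*t*exp(4*t) + exp(4*t), 0]
  [0, 0, exp(4*t)]

Strategy: write A = P · J · P⁻¹ where J is a Jordan canonical form, so e^{tA} = P · e^{tJ} · P⁻¹, and e^{tJ} can be computed block-by-block.

A has Jordan form
J =
  [4, 1, 0]
  [0, 4, 0]
  [0, 0, 4]
(up to reordering of blocks).

Per-block formulas:
  For a 1×1 block at λ = 4: exp(t · [4]) = [e^(4t)].
  For a 2×2 Jordan block J_2(4): exp(t · J_2(4)) = e^(4t)·(I + t·N), where N is the 2×2 nilpotent shift.

After assembling e^{tJ} and conjugating by P, we get:

e^{tA} =
  [-3*t*exp(4*t) + exp(4*t), t*exp(4*t), 0]
  [-9*t*exp(4*t), 3*t*exp(4*t) + exp(4*t), 0]
  [0, 0, exp(4*t)]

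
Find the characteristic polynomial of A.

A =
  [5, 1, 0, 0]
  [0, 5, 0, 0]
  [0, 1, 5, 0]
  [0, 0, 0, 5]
x^4 - 20*x^3 + 150*x^2 - 500*x + 625

Expanding det(x·I − A) (e.g. by cofactor expansion or by noting that A is similar to its Jordan form J, which has the same characteristic polynomial as A) gives
  χ_A(x) = x^4 - 20*x^3 + 150*x^2 - 500*x + 625
which factors as (x - 5)^4. The eigenvalues (with algebraic multiplicities) are λ = 5 with multiplicity 4.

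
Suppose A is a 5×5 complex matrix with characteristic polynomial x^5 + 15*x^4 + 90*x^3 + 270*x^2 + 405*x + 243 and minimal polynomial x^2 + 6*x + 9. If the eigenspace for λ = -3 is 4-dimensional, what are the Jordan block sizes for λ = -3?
Block sizes for λ = -3: [2, 1, 1, 1]

Step 1 — from the characteristic polynomial, algebraic multiplicity of λ = -3 is 5. From dim ker(A − (-3)·I) = 4, there are exactly 4 Jordan blocks for λ = -3.
Step 2 — from the minimal polynomial, the factor (x + 3)^2 tells us the largest block for λ = -3 has size 2.
Step 3 — with total size 5, 4 blocks, and largest block 2, the block sizes (in nonincreasing order) are [2, 1, 1, 1].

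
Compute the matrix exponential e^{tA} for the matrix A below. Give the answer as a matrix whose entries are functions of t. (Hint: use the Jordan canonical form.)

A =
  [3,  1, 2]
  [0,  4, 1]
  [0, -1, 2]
e^{tA} =
  [exp(3*t), -t^2*exp(3*t)/2 + t*exp(3*t), -t^2*exp(3*t)/2 + 2*t*exp(3*t)]
  [0, t*exp(3*t) + exp(3*t), t*exp(3*t)]
  [0, -t*exp(3*t), -t*exp(3*t) + exp(3*t)]

Strategy: write A = P · J · P⁻¹ where J is a Jordan canonical form, so e^{tA} = P · e^{tJ} · P⁻¹, and e^{tJ} can be computed block-by-block.

A has Jordan form
J =
  [3, 1, 0]
  [0, 3, 1]
  [0, 0, 3]
(up to reordering of blocks).

Per-block formulas:
  For a 3×3 Jordan block J_3(3): exp(t · J_3(3)) = e^(3t)·(I + t·N + (t^2/2)·N^2), where N is the 3×3 nilpotent shift.

After assembling e^{tJ} and conjugating by P, we get:

e^{tA} =
  [exp(3*t), -t^2*exp(3*t)/2 + t*exp(3*t), -t^2*exp(3*t)/2 + 2*t*exp(3*t)]
  [0, t*exp(3*t) + exp(3*t), t*exp(3*t)]
  [0, -t*exp(3*t), -t*exp(3*t) + exp(3*t)]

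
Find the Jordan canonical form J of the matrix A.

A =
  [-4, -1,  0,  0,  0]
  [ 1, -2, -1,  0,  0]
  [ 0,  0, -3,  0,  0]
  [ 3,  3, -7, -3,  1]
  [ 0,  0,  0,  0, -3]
J_3(-3) ⊕ J_2(-3)

The characteristic polynomial is
  det(x·I − A) = x^5 + 15*x^4 + 90*x^3 + 270*x^2 + 405*x + 243 = (x + 3)^5

Eigenvalues and multiplicities (the geometric multiplicity of λ is n − rank(A − λI), which equals the number of Jordan blocks for λ):
  λ = -3: algebraic multiplicity = 5, geometric multiplicity = 2

Determining the block sizes for each eigenvalue:
  λ = -3: with am = 5 and gm = 2, the partition is not yet determined (e.g. several partitions of 5 into 2 parts exist). Let N = A − (-3)·I. Computing rank(N^1) = 3, rank(N^2) = 1, rank(N^3) = 0; the number of blocks of size ≥ j is rank(N^{j−1}) − rank(N^j), giving [2, 2, 1]. So we have 1 block(s) of size 3, 1 block(s) of size 2 → block sizes [3, 2]

Assembling the blocks gives a Jordan form
J =
  [-3,  1,  0,  0,  0]
  [ 0, -3,  1,  0,  0]
  [ 0,  0, -3,  0,  0]
  [ 0,  0,  0, -3,  1]
  [ 0,  0,  0,  0, -3]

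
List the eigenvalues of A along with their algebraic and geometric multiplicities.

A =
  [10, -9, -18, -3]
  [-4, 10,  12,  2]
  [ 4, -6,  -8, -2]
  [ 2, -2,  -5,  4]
λ = 4: alg = 4, geom = 2

Step 1 — factor the characteristic polynomial to read off the algebraic multiplicities:
  χ_A(x) = (x - 4)^4

Step 2 — compute geometric multiplicities via the rank-nullity identity g(λ) = n − rank(A − λI):
  rank(A − (4)·I) = 2, so dim ker(A − (4)·I) = n − 2 = 2

Summary:
  λ = 4: algebraic multiplicity = 4, geometric multiplicity = 2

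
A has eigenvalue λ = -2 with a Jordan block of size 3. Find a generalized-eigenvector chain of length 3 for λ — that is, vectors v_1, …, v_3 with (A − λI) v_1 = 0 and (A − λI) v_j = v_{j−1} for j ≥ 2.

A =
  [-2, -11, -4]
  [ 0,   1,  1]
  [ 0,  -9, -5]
A Jordan chain for λ = -2 of length 3:
v_1 = (3, 0, 0)ᵀ
v_2 = (-11, 3, -9)ᵀ
v_3 = (0, 1, 0)ᵀ

Let N = A − (-2)·I. We want v_3 with N^3 v_3 = 0 but N^2 v_3 ≠ 0; then v_{j-1} := N · v_j for j = 3, …, 2.

Pick v_3 = (0, 1, 0)ᵀ.
Then v_2 = N · v_3 = (-11, 3, -9)ᵀ.
Then v_1 = N · v_2 = (3, 0, 0)ᵀ.

Sanity check: (A − (-2)·I) v_1 = (0, 0, 0)ᵀ = 0. ✓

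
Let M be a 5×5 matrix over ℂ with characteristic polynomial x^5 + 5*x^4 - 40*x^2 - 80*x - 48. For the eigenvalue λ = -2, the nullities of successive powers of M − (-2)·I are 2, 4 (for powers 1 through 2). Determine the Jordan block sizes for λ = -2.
Block sizes for λ = -2: [2, 2]

From the dimensions of kernels of powers, the number of Jordan blocks of size at least j is d_j − d_{j−1} where d_j = dim ker(N^j) (with d_0 = 0). Computing the differences gives [2, 2].
The number of blocks of size exactly k is (#blocks of size ≥ k) − (#blocks of size ≥ k + 1), so the partition is: 2 block(s) of size 2.
In nonincreasing order the block sizes are [2, 2].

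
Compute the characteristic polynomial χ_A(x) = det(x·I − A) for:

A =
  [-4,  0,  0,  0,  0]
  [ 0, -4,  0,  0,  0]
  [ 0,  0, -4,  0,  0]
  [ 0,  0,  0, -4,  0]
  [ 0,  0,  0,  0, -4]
x^5 + 20*x^4 + 160*x^3 + 640*x^2 + 1280*x + 1024

Expanding det(x·I − A) (e.g. by cofactor expansion or by noting that A is similar to its Jordan form J, which has the same characteristic polynomial as A) gives
  χ_A(x) = x^5 + 20*x^4 + 160*x^3 + 640*x^2 + 1280*x + 1024
which factors as (x + 4)^5. The eigenvalues (with algebraic multiplicities) are λ = -4 with multiplicity 5.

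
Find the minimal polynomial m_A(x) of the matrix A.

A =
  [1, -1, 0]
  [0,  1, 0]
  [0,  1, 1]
x^2 - 2*x + 1

The characteristic polynomial is χ_A(x) = (x - 1)^3, so the eigenvalues are known. The minimal polynomial is
  m_A(x) = Π_λ (x − λ)^{k_λ}
where k_λ is the size of the *largest* Jordan block for λ (equivalently, the smallest k with (A − λI)^k v = 0 for every generalised eigenvector v of λ).

  λ = 1: largest Jordan block has size 2, contributing (x − 1)^2

So m_A(x) = (x - 1)^2 = x^2 - 2*x + 1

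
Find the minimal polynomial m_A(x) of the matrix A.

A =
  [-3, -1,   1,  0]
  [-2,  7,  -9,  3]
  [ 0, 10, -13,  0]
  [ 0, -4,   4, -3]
x^3 + 9*x^2 + 27*x + 27

The characteristic polynomial is χ_A(x) = (x + 3)^4, so the eigenvalues are known. The minimal polynomial is
  m_A(x) = Π_λ (x − λ)^{k_λ}
where k_λ is the size of the *largest* Jordan block for λ (equivalently, the smallest k with (A − λI)^k v = 0 for every generalised eigenvector v of λ).

  λ = -3: largest Jordan block has size 3, contributing (x + 3)^3

So m_A(x) = (x + 3)^3 = x^3 + 9*x^2 + 27*x + 27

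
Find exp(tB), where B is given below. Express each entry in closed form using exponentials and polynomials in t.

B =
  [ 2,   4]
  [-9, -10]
e^{tB} =
  [6*t*exp(-4*t) + exp(-4*t), 4*t*exp(-4*t)]
  [-9*t*exp(-4*t), -6*t*exp(-4*t) + exp(-4*t)]

Strategy: write B = P · J · P⁻¹ where J is a Jordan canonical form, so e^{tB} = P · e^{tJ} · P⁻¹, and e^{tJ} can be computed block-by-block.

B has Jordan form
J =
  [-4,  1]
  [ 0, -4]
(up to reordering of blocks).

Per-block formulas:
  For a 2×2 Jordan block J_2(-4): exp(t · J_2(-4)) = e^(-4t)·(I + t·N), where N is the 2×2 nilpotent shift.

After assembling e^{tJ} and conjugating by P, we get:

e^{tB} =
  [6*t*exp(-4*t) + exp(-4*t), 4*t*exp(-4*t)]
  [-9*t*exp(-4*t), -6*t*exp(-4*t) + exp(-4*t)]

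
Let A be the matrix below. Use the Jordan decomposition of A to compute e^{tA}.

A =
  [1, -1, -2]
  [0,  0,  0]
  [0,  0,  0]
e^{tA} =
  [exp(t), 1 - exp(t), 2 - 2*exp(t)]
  [0, 1, 0]
  [0, 0, 1]

Strategy: write A = P · J · P⁻¹ where J is a Jordan canonical form, so e^{tA} = P · e^{tJ} · P⁻¹, and e^{tJ} can be computed block-by-block.

A has Jordan form
J =
  [0, 0, 0]
  [0, 0, 0]
  [0, 0, 1]
(up to reordering of blocks).

Per-block formulas:
  For a 1×1 block at λ = 1: exp(t · [1]) = [e^(1t)].
  For a 1×1 block at λ = 0: exp(t · [0]) = [e^(0t)].

After assembling e^{tJ} and conjugating by P, we get:

e^{tA} =
  [exp(t), 1 - exp(t), 2 - 2*exp(t)]
  [0, 1, 0]
  [0, 0, 1]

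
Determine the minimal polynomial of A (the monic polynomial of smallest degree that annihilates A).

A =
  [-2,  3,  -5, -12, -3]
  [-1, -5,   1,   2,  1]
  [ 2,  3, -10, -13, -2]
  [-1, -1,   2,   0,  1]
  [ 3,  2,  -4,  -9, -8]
x^3 + 15*x^2 + 75*x + 125

The characteristic polynomial is χ_A(x) = (x + 5)^5, so the eigenvalues are known. The minimal polynomial is
  m_A(x) = Π_λ (x − λ)^{k_λ}
where k_λ is the size of the *largest* Jordan block for λ (equivalently, the smallest k with (A − λI)^k v = 0 for every generalised eigenvector v of λ).

  λ = -5: largest Jordan block has size 3, contributing (x + 5)^3

So m_A(x) = (x + 5)^3 = x^3 + 15*x^2 + 75*x + 125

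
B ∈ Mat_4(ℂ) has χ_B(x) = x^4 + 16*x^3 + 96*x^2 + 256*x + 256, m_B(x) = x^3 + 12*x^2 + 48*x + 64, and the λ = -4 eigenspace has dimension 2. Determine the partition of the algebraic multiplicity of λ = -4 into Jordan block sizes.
Block sizes for λ = -4: [3, 1]

Step 1 — from the characteristic polynomial, algebraic multiplicity of λ = -4 is 4. From dim ker(B − (-4)·I) = 2, there are exactly 2 Jordan blocks for λ = -4.
Step 2 — from the minimal polynomial, the factor (x + 4)^3 tells us the largest block for λ = -4 has size 3.
Step 3 — with total size 4, 2 blocks, and largest block 3, the block sizes (in nonincreasing order) are [3, 1].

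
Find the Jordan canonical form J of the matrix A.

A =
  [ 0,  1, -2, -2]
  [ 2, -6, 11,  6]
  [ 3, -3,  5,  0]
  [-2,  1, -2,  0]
J_3(-1) ⊕ J_1(2)

The characteristic polynomial is
  det(x·I − A) = x^4 + x^3 - 3*x^2 - 5*x - 2 = (x - 2)*(x + 1)^3

Eigenvalues and multiplicities (the geometric multiplicity of λ is n − rank(A − λI), which equals the number of Jordan blocks for λ):
  λ = -1: algebraic multiplicity = 3, geometric multiplicity = 1
  λ = 2: algebraic multiplicity = 1, geometric multiplicity = 1

Determining the block sizes for each eigenvalue:
  λ = -1: one block (gm = 1), so the single block has size am = 3 → block sizes [3]
  λ = 2: one block (gm = 1), so the single block has size am = 1 → block sizes [1]

Assembling the blocks gives a Jordan form
J =
  [-1,  1,  0, 0]
  [ 0, -1,  1, 0]
  [ 0,  0, -1, 0]
  [ 0,  0,  0, 2]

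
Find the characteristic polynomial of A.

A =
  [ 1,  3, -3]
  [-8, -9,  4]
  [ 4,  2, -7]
x^3 + 15*x^2 + 75*x + 125

Expanding det(x·I − A) (e.g. by cofactor expansion or by noting that A is similar to its Jordan form J, which has the same characteristic polynomial as A) gives
  χ_A(x) = x^3 + 15*x^2 + 75*x + 125
which factors as (x + 5)^3. The eigenvalues (with algebraic multiplicities) are λ = -5 with multiplicity 3.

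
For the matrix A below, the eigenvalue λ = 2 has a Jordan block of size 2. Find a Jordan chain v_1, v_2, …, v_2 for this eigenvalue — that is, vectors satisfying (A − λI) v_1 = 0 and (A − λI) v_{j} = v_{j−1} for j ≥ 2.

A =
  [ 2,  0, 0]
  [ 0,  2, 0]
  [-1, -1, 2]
A Jordan chain for λ = 2 of length 2:
v_1 = (0, 0, -1)ᵀ
v_2 = (1, 0, 0)ᵀ

Let N = A − (2)·I. We want v_2 with N^2 v_2 = 0 but N^1 v_2 ≠ 0; then v_{j-1} := N · v_j for j = 2, …, 2.

Pick v_2 = (1, 0, 0)ᵀ.
Then v_1 = N · v_2 = (0, 0, -1)ᵀ.

Sanity check: (A − (2)·I) v_1 = (0, 0, 0)ᵀ = 0. ✓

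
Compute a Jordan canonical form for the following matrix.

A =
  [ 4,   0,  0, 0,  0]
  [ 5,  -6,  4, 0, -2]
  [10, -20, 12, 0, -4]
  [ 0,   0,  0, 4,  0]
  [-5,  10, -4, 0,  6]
J_2(4) ⊕ J_1(4) ⊕ J_1(4) ⊕ J_1(4)

The characteristic polynomial is
  det(x·I − A) = x^5 - 20*x^4 + 160*x^3 - 640*x^2 + 1280*x - 1024 = (x - 4)^5

Eigenvalues and multiplicities (the geometric multiplicity of λ is n − rank(A − λI), which equals the number of Jordan blocks for λ):
  λ = 4: algebraic multiplicity = 5, geometric multiplicity = 4

Determining the block sizes for each eigenvalue:
  λ = 4: 4 blocks summing to 5 forces exactly one block of size 2 and the rest size 1 → block sizes [2, 1, 1, 1]

Assembling the blocks gives a Jordan form
J =
  [4, 1, 0, 0, 0]
  [0, 4, 0, 0, 0]
  [0, 0, 4, 0, 0]
  [0, 0, 0, 4, 0]
  [0, 0, 0, 0, 4]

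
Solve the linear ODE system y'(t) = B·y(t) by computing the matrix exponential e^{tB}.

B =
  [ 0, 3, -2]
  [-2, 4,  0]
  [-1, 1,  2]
e^{tB} =
  [-2*t*exp(2*t) + exp(2*t), -t^2*exp(2*t) + 3*t*exp(2*t), 2*t^2*exp(2*t) - 2*t*exp(2*t)]
  [-2*t*exp(2*t), -t^2*exp(2*t) + 2*t*exp(2*t) + exp(2*t), 2*t^2*exp(2*t)]
  [-t*exp(2*t), -t^2*exp(2*t)/2 + t*exp(2*t), t^2*exp(2*t) + exp(2*t)]

Strategy: write B = P · J · P⁻¹ where J is a Jordan canonical form, so e^{tB} = P · e^{tJ} · P⁻¹, and e^{tJ} can be computed block-by-block.

B has Jordan form
J =
  [2, 1, 0]
  [0, 2, 1]
  [0, 0, 2]
(up to reordering of blocks).

Per-block formulas:
  For a 3×3 Jordan block J_3(2): exp(t · J_3(2)) = e^(2t)·(I + t·N + (t^2/2)·N^2), where N is the 3×3 nilpotent shift.

After assembling e^{tJ} and conjugating by P, we get:

e^{tB} =
  [-2*t*exp(2*t) + exp(2*t), -t^2*exp(2*t) + 3*t*exp(2*t), 2*t^2*exp(2*t) - 2*t*exp(2*t)]
  [-2*t*exp(2*t), -t^2*exp(2*t) + 2*t*exp(2*t) + exp(2*t), 2*t^2*exp(2*t)]
  [-t*exp(2*t), -t^2*exp(2*t)/2 + t*exp(2*t), t^2*exp(2*t) + exp(2*t)]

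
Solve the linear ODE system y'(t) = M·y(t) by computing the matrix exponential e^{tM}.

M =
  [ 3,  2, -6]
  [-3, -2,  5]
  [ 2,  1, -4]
e^{tM} =
  [-t^2*exp(-t) + 4*t*exp(-t) + exp(-t), 2*t*exp(-t), 2*t^2*exp(-t) - 6*t*exp(-t)]
  [t^2*exp(-t)/2 - 3*t*exp(-t), -t*exp(-t) + exp(-t), -t^2*exp(-t) + 5*t*exp(-t)]
  [-t^2*exp(-t)/2 + 2*t*exp(-t), t*exp(-t), t^2*exp(-t) - 3*t*exp(-t) + exp(-t)]

Strategy: write M = P · J · P⁻¹ where J is a Jordan canonical form, so e^{tM} = P · e^{tJ} · P⁻¹, and e^{tJ} can be computed block-by-block.

M has Jordan form
J =
  [-1,  1,  0]
  [ 0, -1,  1]
  [ 0,  0, -1]
(up to reordering of blocks).

Per-block formulas:
  For a 3×3 Jordan block J_3(-1): exp(t · J_3(-1)) = e^(-1t)·(I + t·N + (t^2/2)·N^2), where N is the 3×3 nilpotent shift.

After assembling e^{tJ} and conjugating by P, we get:

e^{tM} =
  [-t^2*exp(-t) + 4*t*exp(-t) + exp(-t), 2*t*exp(-t), 2*t^2*exp(-t) - 6*t*exp(-t)]
  [t^2*exp(-t)/2 - 3*t*exp(-t), -t*exp(-t) + exp(-t), -t^2*exp(-t) + 5*t*exp(-t)]
  [-t^2*exp(-t)/2 + 2*t*exp(-t), t*exp(-t), t^2*exp(-t) - 3*t*exp(-t) + exp(-t)]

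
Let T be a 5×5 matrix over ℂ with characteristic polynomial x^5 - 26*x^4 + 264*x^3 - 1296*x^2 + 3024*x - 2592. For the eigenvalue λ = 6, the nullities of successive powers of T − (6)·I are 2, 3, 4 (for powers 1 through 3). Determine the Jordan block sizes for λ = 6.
Block sizes for λ = 6: [3, 1]

From the dimensions of kernels of powers, the number of Jordan blocks of size at least j is d_j − d_{j−1} where d_j = dim ker(N^j) (with d_0 = 0). Computing the differences gives [2, 1, 1].
The number of blocks of size exactly k is (#blocks of size ≥ k) − (#blocks of size ≥ k + 1), so the partition is: 1 block(s) of size 1, 1 block(s) of size 3.
In nonincreasing order the block sizes are [3, 1].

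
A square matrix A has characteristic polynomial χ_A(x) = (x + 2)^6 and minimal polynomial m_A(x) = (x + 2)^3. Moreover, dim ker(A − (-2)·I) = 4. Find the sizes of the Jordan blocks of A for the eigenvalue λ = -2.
Block sizes for λ = -2: [3, 1, 1, 1]

Step 1 — from the characteristic polynomial, algebraic multiplicity of λ = -2 is 6. From dim ker(A − (-2)·I) = 4, there are exactly 4 Jordan blocks for λ = -2.
Step 2 — from the minimal polynomial, the factor (x + 2)^3 tells us the largest block for λ = -2 has size 3.
Step 3 — with total size 6, 4 blocks, and largest block 3, the block sizes (in nonincreasing order) are [3, 1, 1, 1].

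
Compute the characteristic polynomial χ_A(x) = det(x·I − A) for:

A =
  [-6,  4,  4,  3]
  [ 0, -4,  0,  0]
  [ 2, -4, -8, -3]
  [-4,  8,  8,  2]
x^4 + 16*x^3 + 96*x^2 + 256*x + 256

Expanding det(x·I − A) (e.g. by cofactor expansion or by noting that A is similar to its Jordan form J, which has the same characteristic polynomial as A) gives
  χ_A(x) = x^4 + 16*x^3 + 96*x^2 + 256*x + 256
which factors as (x + 4)^4. The eigenvalues (with algebraic multiplicities) are λ = -4 with multiplicity 4.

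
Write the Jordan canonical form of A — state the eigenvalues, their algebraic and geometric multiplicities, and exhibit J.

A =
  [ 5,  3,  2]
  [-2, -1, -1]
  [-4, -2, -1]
J_3(1)

The characteristic polynomial is
  det(x·I − A) = x^3 - 3*x^2 + 3*x - 1 = (x - 1)^3

Eigenvalues and multiplicities (the geometric multiplicity of λ is n − rank(A − λI), which equals the number of Jordan blocks for λ):
  λ = 1: algebraic multiplicity = 3, geometric multiplicity = 1

Determining the block sizes for each eigenvalue:
  λ = 1: one block (gm = 1), so the single block has size am = 3 → block sizes [3]

Assembling the blocks gives a Jordan form
J =
  [1, 1, 0]
  [0, 1, 1]
  [0, 0, 1]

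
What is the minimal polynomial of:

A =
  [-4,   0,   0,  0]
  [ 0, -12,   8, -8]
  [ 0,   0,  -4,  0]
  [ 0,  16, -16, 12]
x^2 - 16

The characteristic polynomial is χ_A(x) = (x - 4)*(x + 4)^3, so the eigenvalues are known. The minimal polynomial is
  m_A(x) = Π_λ (x − λ)^{k_λ}
where k_λ is the size of the *largest* Jordan block for λ (equivalently, the smallest k with (A − λI)^k v = 0 for every generalised eigenvector v of λ).

  λ = -4: largest Jordan block has size 1, contributing (x + 4)
  λ = 4: largest Jordan block has size 1, contributing (x − 4)

So m_A(x) = (x - 4)*(x + 4) = x^2 - 16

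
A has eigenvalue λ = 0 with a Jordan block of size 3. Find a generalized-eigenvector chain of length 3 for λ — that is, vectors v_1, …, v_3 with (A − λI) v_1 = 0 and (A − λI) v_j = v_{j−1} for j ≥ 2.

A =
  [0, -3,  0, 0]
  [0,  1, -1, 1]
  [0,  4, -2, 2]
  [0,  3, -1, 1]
A Jordan chain for λ = 0 of length 3:
v_1 = (-3, 0, 2, 2)ᵀ
v_2 = (-3, 1, 4, 3)ᵀ
v_3 = (0, 1, 0, 0)ᵀ

Let N = A − (0)·I. We want v_3 with N^3 v_3 = 0 but N^2 v_3 ≠ 0; then v_{j-1} := N · v_j for j = 3, …, 2.

Pick v_3 = (0, 1, 0, 0)ᵀ.
Then v_2 = N · v_3 = (-3, 1, 4, 3)ᵀ.
Then v_1 = N · v_2 = (-3, 0, 2, 2)ᵀ.

Sanity check: (A − (0)·I) v_1 = (0, 0, 0, 0)ᵀ = 0. ✓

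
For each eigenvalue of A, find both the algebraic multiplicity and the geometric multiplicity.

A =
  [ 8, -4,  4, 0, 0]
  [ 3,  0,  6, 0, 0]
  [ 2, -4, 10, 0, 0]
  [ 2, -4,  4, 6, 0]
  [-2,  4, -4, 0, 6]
λ = 6: alg = 5, geom = 4

Step 1 — factor the characteristic polynomial to read off the algebraic multiplicities:
  χ_A(x) = (x - 6)^5

Step 2 — compute geometric multiplicities via the rank-nullity identity g(λ) = n − rank(A − λI):
  rank(A − (6)·I) = 1, so dim ker(A − (6)·I) = n − 1 = 4

Summary:
  λ = 6: algebraic multiplicity = 5, geometric multiplicity = 4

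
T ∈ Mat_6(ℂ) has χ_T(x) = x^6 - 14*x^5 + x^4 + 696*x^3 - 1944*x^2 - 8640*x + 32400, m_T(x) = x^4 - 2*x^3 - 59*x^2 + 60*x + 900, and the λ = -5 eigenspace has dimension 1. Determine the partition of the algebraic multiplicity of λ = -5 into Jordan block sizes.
Block sizes for λ = -5: [2]

Step 1 — from the characteristic polynomial, algebraic multiplicity of λ = -5 is 2. From dim ker(T − (-5)·I) = 1, there are exactly 1 Jordan blocks for λ = -5.
Step 2 — from the minimal polynomial, the factor (x + 5)^2 tells us the largest block for λ = -5 has size 2.
Step 3 — with total size 2, 1 blocks, and largest block 2, the block sizes (in nonincreasing order) are [2].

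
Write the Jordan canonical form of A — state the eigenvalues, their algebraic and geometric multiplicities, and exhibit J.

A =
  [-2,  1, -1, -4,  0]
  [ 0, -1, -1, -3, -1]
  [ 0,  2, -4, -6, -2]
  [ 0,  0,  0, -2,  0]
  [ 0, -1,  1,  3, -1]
J_3(-2) ⊕ J_1(-2) ⊕ J_1(-2)

The characteristic polynomial is
  det(x·I − A) = x^5 + 10*x^4 + 40*x^3 + 80*x^2 + 80*x + 32 = (x + 2)^5

Eigenvalues and multiplicities (the geometric multiplicity of λ is n − rank(A − λI), which equals the number of Jordan blocks for λ):
  λ = -2: algebraic multiplicity = 5, geometric multiplicity = 3

Determining the block sizes for each eigenvalue:
  λ = -2: with am = 5 and gm = 3, the partition is not yet determined (e.g. several partitions of 5 into 3 parts exist). Let N = A − (-2)·I. Computing rank(N^1) = 2, rank(N^2) = 1, rank(N^3) = 0; the number of blocks of size ≥ j is rank(N^{j−1}) − rank(N^j), giving [3, 1, 1]. So we have 1 block(s) of size 3, 2 block(s) of size 1 → block sizes [3, 1, 1]

Assembling the blocks gives a Jordan form
J =
  [-2,  1,  0,  0,  0]
  [ 0, -2,  1,  0,  0]
  [ 0,  0, -2,  0,  0]
  [ 0,  0,  0, -2,  0]
  [ 0,  0,  0,  0, -2]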